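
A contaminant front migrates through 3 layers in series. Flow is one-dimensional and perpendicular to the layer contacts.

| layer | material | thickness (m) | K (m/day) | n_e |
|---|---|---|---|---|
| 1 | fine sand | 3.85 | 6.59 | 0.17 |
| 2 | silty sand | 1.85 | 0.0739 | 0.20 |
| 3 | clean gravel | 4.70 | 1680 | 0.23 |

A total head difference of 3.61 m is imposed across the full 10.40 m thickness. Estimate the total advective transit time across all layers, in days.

14.9

With flow normal to the layers, continuity requires the same specific discharge q through every layer.
Σ(b_i/K_i) = 3.85/6.59 + 1.85/0.0739 + 4.70/1680 = 25.62 d.
q = Δh / Σ(b_i/K_i) = 3.61 / 25.62 = 0.1409 m/day.
In each layer the seepage velocity is v_i = q/n_i, so the layer transit time is t_i = b_i·n_i / q:
  layer 1 (fine sand): t_1 = 3.85 × 0.17 / 0.1409 = 4.645 d
  layer 2 (silty sand): t_2 = 1.85 × 0.20 / 0.1409 = 2.626 d
  layer 3 (clean gravel): t_3 = 4.70 × 0.23 / 0.1409 = 7.672 d
Total t = Σ t_i = 14.94 days.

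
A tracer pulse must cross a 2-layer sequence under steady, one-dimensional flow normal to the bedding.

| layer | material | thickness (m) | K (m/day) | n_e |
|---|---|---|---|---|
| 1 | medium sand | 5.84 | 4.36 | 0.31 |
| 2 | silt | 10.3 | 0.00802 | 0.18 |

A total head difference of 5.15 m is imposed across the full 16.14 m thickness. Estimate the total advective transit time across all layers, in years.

2.50

With flow normal to the layers, continuity requires the same specific discharge q through every layer.
Σ(b_i/K_i) = 5.84/4.36 + 10.3/0.00802 = 1286 d.
q = Δh / Σ(b_i/K_i) = 5.15 / 1286 = 0.004006 m/day.
In each layer the seepage velocity is v_i = q/n_i, so the layer transit time is t_i = b_i·n_i / q:
  layer 1 (medium sand): t_1 = 5.84 × 0.31 / 0.004006 = 451.9 d
  layer 2 (silt): t_2 = 10.3 × 0.18 / 0.004006 = 462.8 d
Total t = Σ t_i = 914.8 days = 2.504 years.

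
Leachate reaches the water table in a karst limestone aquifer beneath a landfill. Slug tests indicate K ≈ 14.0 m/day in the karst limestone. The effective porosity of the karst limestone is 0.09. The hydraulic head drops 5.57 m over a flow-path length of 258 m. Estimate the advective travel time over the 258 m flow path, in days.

Hydraulic gradient i = Δh / L = 5.57 / 258 = 0.02159.
Darcy flux q = K · i = 14.00 × 0.02159 = 0.3022 m/day.
Seepage velocity v = q / n_e = 0.3022 / 0.09 = 3.358 m/day.
Travel time t = L / v = 258 / 3.358 = 76.82 days.

76.8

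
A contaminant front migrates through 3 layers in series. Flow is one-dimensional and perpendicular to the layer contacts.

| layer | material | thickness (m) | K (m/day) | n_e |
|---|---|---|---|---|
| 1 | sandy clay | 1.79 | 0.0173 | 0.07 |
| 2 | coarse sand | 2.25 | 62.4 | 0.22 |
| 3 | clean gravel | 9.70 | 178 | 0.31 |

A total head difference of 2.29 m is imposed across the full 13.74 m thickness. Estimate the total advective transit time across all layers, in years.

0.449

With flow normal to the layers, continuity requires the same specific discharge q through every layer.
Σ(b_i/K_i) = 1.79/0.0173 + 2.25/62.4 + 9.70/178 = 103.6 d.
q = Δh / Σ(b_i/K_i) = 2.29 / 103.6 = 0.02211 m/day.
In each layer the seepage velocity is v_i = q/n_i, so the layer transit time is t_i = b_i·n_i / q:
  layer 1 (sandy clay): t_1 = 1.79 × 0.07 / 0.02211 = 5.666 d
  layer 2 (coarse sand): t_2 = 2.25 × 0.22 / 0.02211 = 22.38 d
  layer 3 (clean gravel): t_3 = 9.70 × 0.31 / 0.02211 = 136.0 d
Total t = Σ t_i = 164.0 days = 0.4491 years.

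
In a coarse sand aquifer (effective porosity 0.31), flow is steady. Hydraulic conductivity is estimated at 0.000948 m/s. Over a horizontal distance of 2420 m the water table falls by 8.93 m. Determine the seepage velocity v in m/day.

0.975

Convert K: 0.000948 m/s × 86400 = 81.91 m/day.
Hydraulic gradient i = Δh / L = 8.93 / 2420 = 0.003690.
Darcy flux q = K · i = 81.91 × 0.003690 = 0.3022 m/day.
Seepage velocity v = q / n_e = 0.3022 / 0.31 = 0.9750 m/day.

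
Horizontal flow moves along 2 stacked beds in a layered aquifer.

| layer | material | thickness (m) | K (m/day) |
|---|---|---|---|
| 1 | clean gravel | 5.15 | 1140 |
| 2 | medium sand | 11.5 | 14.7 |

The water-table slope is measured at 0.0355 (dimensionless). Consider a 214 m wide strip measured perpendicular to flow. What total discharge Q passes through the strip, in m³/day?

Flow is parallel to layering, so each bed carries its own Darcy discharge and the transmissivities add.
Σ(K_i·b_i) = 1140×5.15 + 14.7×11.5 = 6040 m²/day.
Hydraulic gradient i = 0.0355.
Q = Σ(K_i·b_i) · W · i = 6040 × 214 × 0.03550 = 45886 m³/day.

45900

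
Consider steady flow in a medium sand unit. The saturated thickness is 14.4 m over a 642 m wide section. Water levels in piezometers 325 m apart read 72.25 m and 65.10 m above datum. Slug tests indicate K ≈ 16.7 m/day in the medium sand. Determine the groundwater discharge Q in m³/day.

3400

Cross-sectional area A = 642 × 14.4 = 9245 m².
Hydraulic gradient i = (72.25 − 65.10) / 325 = 7.15 / 325 = 0.02200.
Darcy's law: Q = K · A · i = 16.70 × 9245 × 0.02200 = 3397 m³/day.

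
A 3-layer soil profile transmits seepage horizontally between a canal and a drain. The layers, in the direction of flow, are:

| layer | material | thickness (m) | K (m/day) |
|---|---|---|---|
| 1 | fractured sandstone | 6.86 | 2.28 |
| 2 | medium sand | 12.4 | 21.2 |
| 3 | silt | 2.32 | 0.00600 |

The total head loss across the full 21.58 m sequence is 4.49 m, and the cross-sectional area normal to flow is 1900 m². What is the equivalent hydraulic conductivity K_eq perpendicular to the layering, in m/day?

0.0553

Flow is perpendicular to layering, so the layers act in series and the equivalent K is the thickness-weighted harmonic mean.
Total thickness L = 6.86 + 12.4 + 2.32 = 21.58 m.
Σ(b_i/K_i) = 6.86/2.28 + 12.4/21.2 + 2.32/0.00600 = 390.3 d.
K_eq = L / Σ(b_i/K_i) = 21.58 / 390.3 = 0.05530 m/day.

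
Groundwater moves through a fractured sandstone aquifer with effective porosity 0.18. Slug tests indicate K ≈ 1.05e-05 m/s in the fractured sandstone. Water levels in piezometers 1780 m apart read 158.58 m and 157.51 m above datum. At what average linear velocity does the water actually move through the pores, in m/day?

0.00303

Convert K: 1.05e-05 m/s × 86400 = 0.9072 m/day.
Hydraulic gradient i = (158.58 − 157.51) / 1780 = 1.07 / 1780 = 0.0006011.
Darcy flux q = K · i = 0.9072 × 0.0006011 = 0.0005453 m/day.
Seepage velocity v = q / n_e = 0.0005453 / 0.18 = 0.003030 m/day.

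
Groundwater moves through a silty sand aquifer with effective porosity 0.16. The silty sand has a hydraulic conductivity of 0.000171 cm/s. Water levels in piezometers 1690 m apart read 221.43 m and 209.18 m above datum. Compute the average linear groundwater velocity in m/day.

0.00669

Convert K: 0.000171 cm/s × 864 = 0.1477 m/day.
Hydraulic gradient i = (221.43 − 209.18) / 1690 = 12.25 / 1690 = 0.007249.
Darcy flux q = K · i = 0.1477 × 0.007249 = 0.001071 m/day.
Seepage velocity v = q / n_e = 0.001071 / 0.16 = 0.006693 m/day.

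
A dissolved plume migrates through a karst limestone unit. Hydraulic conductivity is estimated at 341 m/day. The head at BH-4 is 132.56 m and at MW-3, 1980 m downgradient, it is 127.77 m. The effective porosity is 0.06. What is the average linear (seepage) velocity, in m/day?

13.7

Hydraulic gradient i = (132.56 − 127.77) / 1980 = 4.79 / 1980 = 0.002419.
Darcy flux q = K · i = 341.0 × 0.002419 = 0.8249 m/day.
Seepage velocity v = q / n_e = 0.8249 / 0.06 = 13.75 m/day.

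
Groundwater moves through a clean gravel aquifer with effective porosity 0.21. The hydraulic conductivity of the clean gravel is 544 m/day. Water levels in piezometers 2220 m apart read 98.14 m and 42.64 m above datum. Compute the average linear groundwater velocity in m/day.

64.8

Hydraulic gradient i = (98.14 − 42.64) / 2220 = 55.5 / 2220 = 0.02500.
Darcy flux q = K · i = 544.0 × 0.02500 = 13.60 m/day.
Seepage velocity v = q / n_e = 13.60 / 0.21 = 64.76 m/day.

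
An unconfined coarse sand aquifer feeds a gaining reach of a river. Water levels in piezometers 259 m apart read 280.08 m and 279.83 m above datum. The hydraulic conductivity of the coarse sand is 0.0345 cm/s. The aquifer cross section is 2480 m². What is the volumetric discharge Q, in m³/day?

71.4

Convert K: 0.0345 cm/s × 864 = 29.81 m/day.
Hydraulic gradient i = (280.08 − 279.83) / 259 = 0.25 / 259 = 0.0009653.
Darcy's law: Q = K · A · i = 29.81 × 2480 × 0.0009653 = 71.36 m³/day.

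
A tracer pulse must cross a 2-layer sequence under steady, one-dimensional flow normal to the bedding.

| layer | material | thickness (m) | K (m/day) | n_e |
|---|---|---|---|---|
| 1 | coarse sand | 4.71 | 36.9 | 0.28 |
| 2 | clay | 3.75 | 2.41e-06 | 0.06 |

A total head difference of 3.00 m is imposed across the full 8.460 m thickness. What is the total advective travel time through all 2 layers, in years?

With flow normal to the layers, continuity requires the same specific discharge q through every layer.
Σ(b_i/K_i) = 4.71/36.9 + 3.75/2.41e-06 = 1.556e+06 d.
q = Δh / Σ(b_i/K_i) = 3.00 / 1.556e+06 = 1.928e-06 m/day.
In each layer the seepage velocity is v_i = q/n_i, so the layer transit time is t_i = b_i·n_i / q:
  layer 1 (coarse sand): t_1 = 4.71 × 0.28 / 1.928e-06 = 6.840e+05 d
  layer 2 (clay): t_2 = 3.75 × 0.06 / 1.928e-06 = 1.167e+05 d
Total t = Σ t_i = 8.007e+05 days = 2192 years.

2190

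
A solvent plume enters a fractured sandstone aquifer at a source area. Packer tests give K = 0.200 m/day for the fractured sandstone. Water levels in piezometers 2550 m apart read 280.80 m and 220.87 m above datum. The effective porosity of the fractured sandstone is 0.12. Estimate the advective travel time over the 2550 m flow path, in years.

178

Hydraulic gradient i = (280.80 − 220.87) / 2550 = 59.93 / 2550 = 0.02350.
Darcy flux q = K · i = 0.2000 × 0.02350 = 0.004700 m/day.
Seepage velocity v = q / n_e = 0.004700 / 0.12 = 0.03917 m/day.
Travel time t = L / v = 2550 / 0.03917 = 65101 days = 178.2 years.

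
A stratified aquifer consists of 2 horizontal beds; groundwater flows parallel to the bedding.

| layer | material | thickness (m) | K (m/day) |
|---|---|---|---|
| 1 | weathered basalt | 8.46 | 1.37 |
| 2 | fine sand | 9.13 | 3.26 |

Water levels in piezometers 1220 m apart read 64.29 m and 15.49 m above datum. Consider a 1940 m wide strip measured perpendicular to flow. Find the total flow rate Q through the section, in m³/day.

3210

Flow is parallel to layering, so each bed carries its own Darcy discharge and the transmissivities add.
Σ(K_i·b_i) = 1.37×8.46 + 3.26×9.13 = 41.35 m²/day.
Hydraulic gradient i = (64.29 − 15.49) / 1220 = 48.8 / 1220 = 0.04000.
Q = Σ(K_i·b_i) · W · i = 41.35 × 1940 × 0.04000 = 3209 m³/day.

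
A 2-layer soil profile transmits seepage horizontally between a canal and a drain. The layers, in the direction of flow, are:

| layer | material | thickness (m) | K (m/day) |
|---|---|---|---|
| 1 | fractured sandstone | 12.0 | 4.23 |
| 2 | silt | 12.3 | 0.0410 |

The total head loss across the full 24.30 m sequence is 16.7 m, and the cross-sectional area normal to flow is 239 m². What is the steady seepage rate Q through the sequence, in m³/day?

Flow is perpendicular to layering, so the layers act in series and the equivalent K is the thickness-weighted harmonic mean.
Total thickness L = 12.0 + 12.3 = 24.30 m.
Σ(b_i/K_i) = 12.0/4.23 + 12.3/0.0410 = 302.8 d.
K_eq = L / Σ(b_i/K_i) = 24.30 / 302.8 = 0.08024 m/day.
Q = K_eq · A · (Δh/L) = 0.08024 × 239 × (16.7/24.30) = 13.18 m³/day.

13.2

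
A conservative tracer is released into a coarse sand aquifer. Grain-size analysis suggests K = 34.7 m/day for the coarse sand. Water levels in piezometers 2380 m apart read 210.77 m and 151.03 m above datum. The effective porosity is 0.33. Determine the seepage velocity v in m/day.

2.64

Hydraulic gradient i = (210.77 − 151.03) / 2380 = 59.74 / 2380 = 0.02510.
Darcy flux q = K · i = 34.70 × 0.02510 = 0.8710 m/day.
Seepage velocity v = q / n_e = 0.8710 / 0.33 = 2.639 m/day.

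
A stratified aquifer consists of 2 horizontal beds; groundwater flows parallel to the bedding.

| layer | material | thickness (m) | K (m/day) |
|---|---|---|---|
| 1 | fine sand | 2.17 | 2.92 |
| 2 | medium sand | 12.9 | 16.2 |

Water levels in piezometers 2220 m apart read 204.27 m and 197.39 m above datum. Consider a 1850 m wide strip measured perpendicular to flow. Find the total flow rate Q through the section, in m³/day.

Flow is parallel to layering, so each bed carries its own Darcy discharge and the transmissivities add.
Σ(K_i·b_i) = 2.92×2.17 + 16.2×12.9 = 215.3 m²/day.
Hydraulic gradient i = (204.27 − 197.39) / 2220 = 6.88 / 2220 = 0.003099.
Q = Σ(K_i·b_i) · W · i = 215.3 × 1850 × 0.003099 = 1234 m³/day.

1230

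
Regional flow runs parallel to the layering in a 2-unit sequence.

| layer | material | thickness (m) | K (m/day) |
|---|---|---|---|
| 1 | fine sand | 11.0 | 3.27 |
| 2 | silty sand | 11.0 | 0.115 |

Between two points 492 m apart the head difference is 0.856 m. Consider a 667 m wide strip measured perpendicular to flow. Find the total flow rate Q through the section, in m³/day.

Flow is parallel to layering, so each bed carries its own Darcy discharge and the transmissivities add.
Σ(K_i·b_i) = 3.27×11.0 + 0.115×11.0 = 37.23 m²/day.
Hydraulic gradient i = Δh / L = 0.856 / 492 = 0.001740.
Q = Σ(K_i·b_i) · W · i = 37.23 × 667 × 0.001740 = 43.21 m³/day.

43.2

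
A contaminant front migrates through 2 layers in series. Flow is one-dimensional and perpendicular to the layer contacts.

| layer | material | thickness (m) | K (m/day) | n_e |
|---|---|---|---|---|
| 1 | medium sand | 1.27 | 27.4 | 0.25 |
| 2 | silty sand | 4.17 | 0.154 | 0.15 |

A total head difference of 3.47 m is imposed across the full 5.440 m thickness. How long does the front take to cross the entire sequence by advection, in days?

With flow normal to the layers, continuity requires the same specific discharge q through every layer.
Σ(b_i/K_i) = 1.27/27.4 + 4.17/0.154 = 27.12 d.
q = Δh / Σ(b_i/K_i) = 3.47 / 27.12 = 0.1279 m/day.
In each layer the seepage velocity is v_i = q/n_i, so the layer transit time is t_i = b_i·n_i / q:
  layer 1 (medium sand): t_1 = 1.27 × 0.25 / 0.1279 = 2.482 d
  layer 2 (silty sand): t_2 = 4.17 × 0.15 / 0.1279 = 4.889 d
Total t = Σ t_i = 7.371 days.

7.37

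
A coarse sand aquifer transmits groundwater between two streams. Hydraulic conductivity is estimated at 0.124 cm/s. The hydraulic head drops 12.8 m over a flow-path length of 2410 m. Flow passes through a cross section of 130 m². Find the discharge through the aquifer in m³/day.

74.0

Convert K: 0.124 cm/s × 864 = 107.1 m/day.
Hydraulic gradient i = Δh / L = 12.8 / 2410 = 0.005311.
Darcy's law: Q = K · A · i = 107.1 × 130.0 × 0.005311 = 73.97 m³/day.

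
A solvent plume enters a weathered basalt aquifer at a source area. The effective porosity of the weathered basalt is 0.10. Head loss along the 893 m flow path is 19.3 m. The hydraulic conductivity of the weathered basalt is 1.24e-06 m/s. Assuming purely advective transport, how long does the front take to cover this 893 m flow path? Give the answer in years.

Convert K: 1.24e-06 m/s × 86400 = 0.1071 m/day.
Hydraulic gradient i = Δh / L = 19.3 / 893 = 0.02161.
Darcy flux q = K · i = 0.1071 × 0.02161 = 0.002315 m/day.
Seepage velocity v = q / n_e = 0.002315 / 0.10 = 0.02315 m/day.
Travel time t = L / v = 893 / 0.02315 = 38566 days = 105.6 years.

106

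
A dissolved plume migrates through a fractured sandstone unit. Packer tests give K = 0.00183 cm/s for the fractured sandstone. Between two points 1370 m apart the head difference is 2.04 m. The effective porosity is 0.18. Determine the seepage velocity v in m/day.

Convert K: 0.00183 cm/s × 864 = 1.581 m/day.
Hydraulic gradient i = Δh / L = 2.04 / 1370 = 0.001489.
Darcy flux q = K · i = 1.581 × 0.001489 = 0.002354 m/day.
Seepage velocity v = q / n_e = 0.002354 / 0.18 = 0.01308 m/day.

0.0131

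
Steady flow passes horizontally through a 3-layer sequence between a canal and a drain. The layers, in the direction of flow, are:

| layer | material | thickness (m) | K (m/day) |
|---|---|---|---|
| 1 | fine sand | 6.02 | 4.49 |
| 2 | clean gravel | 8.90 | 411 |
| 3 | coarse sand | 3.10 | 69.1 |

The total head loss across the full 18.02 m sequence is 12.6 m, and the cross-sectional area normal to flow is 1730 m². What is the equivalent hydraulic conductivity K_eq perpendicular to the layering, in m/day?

Flow is perpendicular to layering, so the layers act in series and the equivalent K is the thickness-weighted harmonic mean.
Total thickness L = 6.02 + 8.90 + 3.10 = 18.02 m.
Σ(b_i/K_i) = 6.02/4.49 + 8.90/411 + 3.10/69.1 = 1.407 d.
K_eq = L / Σ(b_i/K_i) = 18.02 / 1.407 = 12.80 m/day.

12.8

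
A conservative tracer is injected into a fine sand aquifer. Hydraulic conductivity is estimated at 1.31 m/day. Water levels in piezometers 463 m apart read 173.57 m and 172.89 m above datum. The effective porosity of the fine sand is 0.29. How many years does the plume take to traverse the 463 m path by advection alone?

Hydraulic gradient i = (173.57 − 172.89) / 463 = 0.68 / 463 = 0.001469.
Darcy flux q = K · i = 1.310 × 0.001469 = 0.001924 m/day.
Seepage velocity v = q / n_e = 0.001924 / 0.29 = 0.006634 m/day.
Travel time t = L / v = 463 / 0.006634 = 69788 days = 191.1 years.

191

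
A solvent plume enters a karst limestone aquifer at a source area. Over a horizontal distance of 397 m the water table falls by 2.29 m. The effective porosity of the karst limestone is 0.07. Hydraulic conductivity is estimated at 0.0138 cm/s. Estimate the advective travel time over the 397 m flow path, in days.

404

Convert K: 0.0138 cm/s × 864 = 11.92 m/day.
Hydraulic gradient i = Δh / L = 2.29 / 397 = 0.005768.
Darcy flux q = K · i = 11.92 × 0.005768 = 0.06878 m/day.
Seepage velocity v = q / n_e = 0.06878 / 0.07 = 0.9825 m/day.
Travel time t = L / v = 397 / 0.9825 = 404.1 days.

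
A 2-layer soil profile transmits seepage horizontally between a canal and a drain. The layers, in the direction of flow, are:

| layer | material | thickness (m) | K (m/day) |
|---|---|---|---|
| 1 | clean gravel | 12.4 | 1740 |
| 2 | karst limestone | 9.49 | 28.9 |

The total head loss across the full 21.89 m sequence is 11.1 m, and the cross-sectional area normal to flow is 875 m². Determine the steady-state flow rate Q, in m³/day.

Flow is perpendicular to layering, so the layers act in series and the equivalent K is the thickness-weighted harmonic mean.
Total thickness L = 12.4 + 9.49 = 21.89 m.
Σ(b_i/K_i) = 12.4/1740 + 9.49/28.9 = 0.3355 d.
K_eq = L / Σ(b_i/K_i) = 21.89 / 0.3355 = 65.25 m/day.
Q = K_eq · A · (Δh/L) = 65.25 × 875 × (11.1/21.89) = 28949 m³/day.

28900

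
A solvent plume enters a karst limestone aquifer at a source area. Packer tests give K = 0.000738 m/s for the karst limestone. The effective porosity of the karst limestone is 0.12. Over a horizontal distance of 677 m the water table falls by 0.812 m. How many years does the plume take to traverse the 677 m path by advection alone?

Convert K: 0.000738 m/s × 86400 = 63.76 m/day.
Hydraulic gradient i = Δh / L = 0.812 / 677 = 0.001199.
Darcy flux q = K · i = 63.76 × 0.001199 = 0.07648 m/day.
Seepage velocity v = q / n_e = 0.07648 / 0.12 = 0.6373 m/day.
Travel time t = L / v = 677 / 0.6373 = 1062 days = 2.908 years.

2.91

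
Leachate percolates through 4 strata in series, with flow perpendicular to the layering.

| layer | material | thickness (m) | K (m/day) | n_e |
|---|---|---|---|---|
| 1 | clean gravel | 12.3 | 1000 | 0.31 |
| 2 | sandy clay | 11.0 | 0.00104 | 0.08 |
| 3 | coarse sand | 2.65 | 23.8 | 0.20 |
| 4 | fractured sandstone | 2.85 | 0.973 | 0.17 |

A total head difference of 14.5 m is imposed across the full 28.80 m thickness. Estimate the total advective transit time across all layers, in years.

With flow normal to the layers, continuity requires the same specific discharge q through every layer.
Σ(b_i/K_i) = 12.3/1000 + 11.0/0.00104 + 2.65/23.8 + 2.85/0.973 = 10580 d.
q = Δh / Σ(b_i/K_i) = 14.5 / 10580 = 0.001371 m/day.
In each layer the seepage velocity is v_i = q/n_i, so the layer transit time is t_i = b_i·n_i / q:
  layer 1 (clean gravel): t_1 = 12.3 × 0.31 / 0.001371 = 2782 d
  layer 2 (sandy clay): t_2 = 11.0 × 0.08 / 0.001371 = 642.1 d
  layer 3 (coarse sand): t_3 = 2.65 × 0.20 / 0.001371 = 386.7 d
  layer 4 (fractured sandstone): t_4 = 2.85 × 0.17 / 0.001371 = 353.5 d
Total t = Σ t_i = 4164 days = 11.40 years.

11.4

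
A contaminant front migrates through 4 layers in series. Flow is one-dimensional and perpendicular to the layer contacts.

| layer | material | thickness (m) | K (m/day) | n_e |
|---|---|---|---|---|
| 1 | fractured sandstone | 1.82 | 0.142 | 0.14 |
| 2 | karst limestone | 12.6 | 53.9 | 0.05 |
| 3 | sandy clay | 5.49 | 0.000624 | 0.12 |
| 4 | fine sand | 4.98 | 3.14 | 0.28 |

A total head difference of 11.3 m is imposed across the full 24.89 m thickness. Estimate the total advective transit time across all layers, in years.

6.27

With flow normal to the layers, continuity requires the same specific discharge q through every layer.
Σ(b_i/K_i) = 1.82/0.142 + 12.6/53.9 + 5.49/0.000624 + 4.98/3.14 = 8813 d.
q = Δh / Σ(b_i/K_i) = 11.3 / 8813 = 0.001282 m/day.
In each layer the seepage velocity is v_i = q/n_i, so the layer transit time is t_i = b_i·n_i / q:
  layer 1 (fractured sandstone): t_1 = 1.82 × 0.14 / 0.001282 = 198.7 d
  layer 2 (karst limestone): t_2 = 12.6 × 0.05 / 0.001282 = 491.3 d
  layer 3 (sandy clay): t_3 = 5.49 × 0.12 / 0.001282 = 513.8 d
  layer 4 (fine sand): t_4 = 4.98 × 0.28 / 0.001282 = 1087 d
Total t = Σ t_i = 2291 days = 6.273 years.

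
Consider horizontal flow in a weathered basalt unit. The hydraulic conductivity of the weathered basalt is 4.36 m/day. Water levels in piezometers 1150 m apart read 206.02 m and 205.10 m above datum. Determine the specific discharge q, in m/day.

0.00349

Hydraulic gradient i = (206.02 − 205.10) / 1150 = 0.92 / 1150 = 0.0008000.
Specific discharge q = K · i = 4.360 × 0.0008000 = 0.003488 m/day.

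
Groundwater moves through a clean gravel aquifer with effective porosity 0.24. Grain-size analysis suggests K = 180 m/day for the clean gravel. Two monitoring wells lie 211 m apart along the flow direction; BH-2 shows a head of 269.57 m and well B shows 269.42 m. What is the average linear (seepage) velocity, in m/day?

Hydraulic gradient i = (269.57 − 269.42) / 211 = 0.15 / 211 = 0.0007109.
Darcy flux q = K · i = 180.0 × 0.0007109 = 0.1280 m/day.
Seepage velocity v = q / n_e = 0.1280 / 0.24 = 0.5332 m/day.

0.533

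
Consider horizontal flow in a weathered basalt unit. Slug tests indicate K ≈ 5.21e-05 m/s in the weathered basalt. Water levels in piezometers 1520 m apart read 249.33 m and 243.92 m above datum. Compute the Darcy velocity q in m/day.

0.0160

Convert K: 5.21e-05 m/s × 86400 = 4.501 m/day.
Hydraulic gradient i = (249.33 − 243.92) / 1520 = 5.41 / 1520 = 0.003559.
Specific discharge q = K · i = 4.501 × 0.003559 = 0.01602 m/day.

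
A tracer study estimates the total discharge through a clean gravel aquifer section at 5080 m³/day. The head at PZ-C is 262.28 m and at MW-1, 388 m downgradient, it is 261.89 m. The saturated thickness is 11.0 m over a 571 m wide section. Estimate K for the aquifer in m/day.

805

Cross-sectional area A = 571 × 11.0 = 6281 m².
Hydraulic gradient i = (262.28 − 261.89) / 388 = 0.39 / 388 = 0.001005.
From Q = K·A·i, K = Q / (A·i) = 5080 / (6281 × 0.001005) = 804.6 m/day.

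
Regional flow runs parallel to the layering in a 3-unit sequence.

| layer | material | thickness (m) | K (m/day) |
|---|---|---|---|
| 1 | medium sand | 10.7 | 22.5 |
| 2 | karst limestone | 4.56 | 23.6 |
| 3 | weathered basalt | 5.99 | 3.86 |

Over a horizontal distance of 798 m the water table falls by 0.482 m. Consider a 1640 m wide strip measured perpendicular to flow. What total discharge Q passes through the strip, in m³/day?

Flow is parallel to layering, so each bed carries its own Darcy discharge and the transmissivities add.
Σ(K_i·b_i) = 22.5×10.7 + 23.6×4.56 + 3.86×5.99 = 371.5 m²/day.
Hydraulic gradient i = Δh / L = 0.482 / 798 = 0.0006040.
Q = Σ(K_i·b_i) · W · i = 371.5 × 1640 × 0.0006040 = 368.0 m³/day.

368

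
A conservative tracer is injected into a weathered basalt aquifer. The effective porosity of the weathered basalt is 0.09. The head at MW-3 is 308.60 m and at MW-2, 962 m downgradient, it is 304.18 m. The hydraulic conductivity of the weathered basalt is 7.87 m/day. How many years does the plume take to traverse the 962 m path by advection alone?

Hydraulic gradient i = (308.60 − 304.18) / 962 = 4.42 / 962 = 0.004595.
Darcy flux q = K · i = 7.870 × 0.004595 = 0.03616 m/day.
Seepage velocity v = q / n_e = 0.03616 / 0.09 = 0.4018 m/day.
Travel time t = L / v = 962 / 0.4018 = 2394 days = 6.555 years.

6.56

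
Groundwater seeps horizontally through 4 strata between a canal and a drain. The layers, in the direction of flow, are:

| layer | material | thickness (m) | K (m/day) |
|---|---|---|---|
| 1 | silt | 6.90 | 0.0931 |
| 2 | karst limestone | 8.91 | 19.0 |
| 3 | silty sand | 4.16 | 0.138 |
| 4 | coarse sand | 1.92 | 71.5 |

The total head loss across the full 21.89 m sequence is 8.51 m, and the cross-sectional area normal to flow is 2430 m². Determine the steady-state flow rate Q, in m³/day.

197

Flow is perpendicular to layering, so the layers act in series and the equivalent K is the thickness-weighted harmonic mean.
Total thickness L = 6.90 + 8.91 + 4.16 + 1.92 = 21.89 m.
Σ(b_i/K_i) = 6.90/0.0931 + 8.91/19.0 + 4.16/0.138 + 1.92/71.5 = 104.8 d.
K_eq = L / Σ(b_i/K_i) = 21.89 / 104.8 = 0.2090 m/day.
Q = K_eq · A · (Δh/L) = 0.2090 × 2430 × (8.51/21.89) = 197.4 m³/day.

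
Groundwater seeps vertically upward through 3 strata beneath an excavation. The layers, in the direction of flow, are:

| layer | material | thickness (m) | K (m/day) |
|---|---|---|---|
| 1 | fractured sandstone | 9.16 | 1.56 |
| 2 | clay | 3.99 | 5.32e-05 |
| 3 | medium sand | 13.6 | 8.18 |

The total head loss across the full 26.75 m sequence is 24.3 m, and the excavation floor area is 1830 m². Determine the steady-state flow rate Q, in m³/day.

0.593

Flow is perpendicular to layering, so the layers act in series and the equivalent K is the thickness-weighted harmonic mean.
Total thickness L = 9.16 + 3.99 + 13.6 = 26.75 m.
Σ(b_i/K_i) = 9.16/1.56 + 3.99/5.32e-05 + 13.6/8.18 = 75008 d.
K_eq = L / Σ(b_i/K_i) = 26.75 / 75008 = 0.0003566 m/day.
Q = K_eq · A · (Δh/L) = 0.0003566 × 1830 × (24.3/26.75) = 0.5929 m³/day.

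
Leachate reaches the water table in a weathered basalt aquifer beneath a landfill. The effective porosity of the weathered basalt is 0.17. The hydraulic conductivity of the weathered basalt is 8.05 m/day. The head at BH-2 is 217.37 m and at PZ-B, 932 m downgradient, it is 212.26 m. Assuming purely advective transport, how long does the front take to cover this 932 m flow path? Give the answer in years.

Hydraulic gradient i = (217.37 − 212.26) / 932 = 5.11 / 932 = 0.005483.
Darcy flux q = K · i = 8.050 × 0.005483 = 0.04414 m/day.
Seepage velocity v = q / n_e = 0.04414 / 0.17 = 0.2596 m/day.
Travel time t = L / v = 932 / 0.2596 = 3590 days = 9.828 years.

9.83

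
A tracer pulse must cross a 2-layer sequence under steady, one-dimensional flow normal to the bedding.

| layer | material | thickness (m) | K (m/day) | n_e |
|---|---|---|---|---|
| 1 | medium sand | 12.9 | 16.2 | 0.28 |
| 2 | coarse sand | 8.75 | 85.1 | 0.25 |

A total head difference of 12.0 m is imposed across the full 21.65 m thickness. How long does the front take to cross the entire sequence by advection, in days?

0.435

With flow normal to the layers, continuity requires the same specific discharge q through every layer.
Σ(b_i/K_i) = 12.9/16.2 + 8.75/85.1 = 0.8991 d.
q = Δh / Σ(b_i/K_i) = 12.0 / 0.8991 = 13.35 m/day.
In each layer the seepage velocity is v_i = q/n_i, so the layer transit time is t_i = b_i·n_i / q:
  layer 1 (medium sand): t_1 = 12.9 × 0.28 / 13.35 = 0.2706 d
  layer 2 (coarse sand): t_2 = 8.75 × 0.25 / 13.35 = 0.1639 d
Total t = Σ t_i = 0.4345 days.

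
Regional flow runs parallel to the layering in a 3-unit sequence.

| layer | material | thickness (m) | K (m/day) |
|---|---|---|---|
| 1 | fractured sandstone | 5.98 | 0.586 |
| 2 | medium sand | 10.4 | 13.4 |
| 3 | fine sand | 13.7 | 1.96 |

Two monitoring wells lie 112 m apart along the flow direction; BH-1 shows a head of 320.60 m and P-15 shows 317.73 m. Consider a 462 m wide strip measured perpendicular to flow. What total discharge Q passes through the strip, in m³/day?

Flow is parallel to layering, so each bed carries its own Darcy discharge and the transmissivities add.
Σ(K_i·b_i) = 0.586×5.98 + 13.4×10.4 + 1.96×13.7 = 169.7 m²/day.
Hydraulic gradient i = (320.60 − 317.73) / 112 = 2.87 / 112 = 0.02563.
Q = Σ(K_i·b_i) · W · i = 169.7 × 462 × 0.02563 = 2009 m³/day.

2010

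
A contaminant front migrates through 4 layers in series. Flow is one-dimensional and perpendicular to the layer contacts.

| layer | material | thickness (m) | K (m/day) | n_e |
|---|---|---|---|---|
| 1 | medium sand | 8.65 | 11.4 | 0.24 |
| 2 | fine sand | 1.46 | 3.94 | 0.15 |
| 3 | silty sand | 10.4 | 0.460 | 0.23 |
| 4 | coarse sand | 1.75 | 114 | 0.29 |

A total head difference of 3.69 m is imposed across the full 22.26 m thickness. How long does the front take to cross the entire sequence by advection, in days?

With flow normal to the layers, continuity requires the same specific discharge q through every layer.
Σ(b_i/K_i) = 8.65/11.4 + 1.46/3.94 + 10.4/0.460 + 1.75/114 = 23.75 d.
q = Δh / Σ(b_i/K_i) = 3.69 / 23.75 = 0.1553 m/day.
In each layer the seepage velocity is v_i = q/n_i, so the layer transit time is t_i = b_i·n_i / q:
  layer 1 (medium sand): t_1 = 8.65 × 0.24 / 0.1553 = 13.36 d
  layer 2 (fine sand): t_2 = 1.46 × 0.15 / 0.1553 = 1.410 d
  layer 3 (silty sand): t_3 = 10.4 × 0.23 / 0.1553 = 15.40 d
  layer 4 (coarse sand): t_4 = 1.75 × 0.29 / 0.1553 = 3.267 d
Total t = Σ t_i = 33.44 days.

33.4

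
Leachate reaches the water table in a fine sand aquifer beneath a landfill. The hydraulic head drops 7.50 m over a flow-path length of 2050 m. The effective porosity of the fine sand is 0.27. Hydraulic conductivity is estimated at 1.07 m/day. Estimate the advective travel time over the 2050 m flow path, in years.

387

Hydraulic gradient i = Δh / L = 7.50 / 2050 = 0.003659.
Darcy flux q = K · i = 1.070 × 0.003659 = 0.003915 m/day.
Seepage velocity v = q / n_e = 0.003915 / 0.27 = 0.01450 m/day.
Travel time t = L / v = 2050 / 0.01450 = 1.414e+05 days = 387.1 years.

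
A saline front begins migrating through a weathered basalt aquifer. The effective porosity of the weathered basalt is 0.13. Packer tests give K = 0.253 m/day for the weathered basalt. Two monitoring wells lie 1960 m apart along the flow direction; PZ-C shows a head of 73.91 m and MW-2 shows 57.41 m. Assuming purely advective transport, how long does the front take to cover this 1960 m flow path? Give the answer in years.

328

Hydraulic gradient i = (73.91 − 57.41) / 1960 = 16.5 / 1960 = 0.008418.
Darcy flux q = K · i = 0.2530 × 0.008418 = 0.002130 m/day.
Seepage velocity v = q / n_e = 0.002130 / 0.13 = 0.01638 m/day.
Travel time t = L / v = 1960 / 0.01638 = 1.196e+05 days = 327.5 years.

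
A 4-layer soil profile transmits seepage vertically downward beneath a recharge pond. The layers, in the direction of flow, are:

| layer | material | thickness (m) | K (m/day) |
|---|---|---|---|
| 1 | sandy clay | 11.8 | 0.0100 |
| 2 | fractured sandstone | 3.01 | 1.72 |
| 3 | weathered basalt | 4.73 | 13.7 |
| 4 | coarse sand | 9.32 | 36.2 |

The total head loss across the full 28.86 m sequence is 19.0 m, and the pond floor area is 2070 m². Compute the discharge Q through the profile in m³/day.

33.3

Flow is perpendicular to layering, so the layers act in series and the equivalent K is the thickness-weighted harmonic mean.
Total thickness L = 11.8 + 3.01 + 4.73 + 9.32 = 28.86 m.
Σ(b_i/K_i) = 11.8/0.0100 + 3.01/1.72 + 4.73/13.7 + 9.32/36.2 = 1182 d.
K_eq = L / Σ(b_i/K_i) = 28.86 / 1182 = 0.02441 m/day.
Q = K_eq · A · (Δh/L) = 0.02441 × 2070 × (19.0/28.86) = 33.26 m³/day.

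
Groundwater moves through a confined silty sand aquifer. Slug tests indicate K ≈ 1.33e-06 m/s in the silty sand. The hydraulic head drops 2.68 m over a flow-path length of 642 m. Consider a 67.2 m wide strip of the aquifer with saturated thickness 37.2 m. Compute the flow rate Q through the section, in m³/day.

Convert K: 1.33e-06 m/s × 86400 = 0.1149 m/day.
Cross-sectional area A = 67.2 × 37.2 = 2500 m².
Hydraulic gradient i = Δh / L = 2.68 / 642 = 0.004174.
Darcy's law: Q = K · A · i = 0.1149 × 2500 × 0.004174 = 1.199 m³/day.

1.20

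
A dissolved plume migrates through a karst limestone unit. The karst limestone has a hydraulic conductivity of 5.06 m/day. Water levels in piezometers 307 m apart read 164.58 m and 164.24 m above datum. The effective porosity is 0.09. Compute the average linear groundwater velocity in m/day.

0.0623

Hydraulic gradient i = (164.58 − 164.24) / 307 = 0.34 / 307 = 0.001107.
Darcy flux q = K · i = 5.060 × 0.001107 = 0.005604 m/day.
Seepage velocity v = q / n_e = 0.005604 / 0.09 = 0.06227 m/day.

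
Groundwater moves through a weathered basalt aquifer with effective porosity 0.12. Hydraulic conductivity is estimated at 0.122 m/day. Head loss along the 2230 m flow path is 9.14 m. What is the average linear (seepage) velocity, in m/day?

0.00417

Hydraulic gradient i = Δh / L = 9.14 / 2230 = 0.004099.
Darcy flux q = K · i = 0.1220 × 0.004099 = 0.0005000 m/day.
Seepage velocity v = q / n_e = 0.0005000 / 0.12 = 0.004167 m/day.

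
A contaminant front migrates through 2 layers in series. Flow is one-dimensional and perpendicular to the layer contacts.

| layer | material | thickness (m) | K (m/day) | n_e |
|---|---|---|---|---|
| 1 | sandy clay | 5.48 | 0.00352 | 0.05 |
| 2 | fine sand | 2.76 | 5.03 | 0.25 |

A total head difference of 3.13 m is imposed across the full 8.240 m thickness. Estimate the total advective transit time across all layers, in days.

480

With flow normal to the layers, continuity requires the same specific discharge q through every layer.
Σ(b_i/K_i) = 5.48/0.00352 + 2.76/5.03 = 1557 d.
q = Δh / Σ(b_i/K_i) = 3.13 / 1557 = 0.002010 m/day.
In each layer the seepage velocity is v_i = q/n_i, so the layer transit time is t_i = b_i·n_i / q:
  layer 1 (sandy clay): t_1 = 5.48 × 0.05 / 0.002010 = 136.3 d
  layer 2 (fine sand): t_2 = 2.76 × 0.25 / 0.002010 = 343.3 d
Total t = Σ t_i = 479.6 days.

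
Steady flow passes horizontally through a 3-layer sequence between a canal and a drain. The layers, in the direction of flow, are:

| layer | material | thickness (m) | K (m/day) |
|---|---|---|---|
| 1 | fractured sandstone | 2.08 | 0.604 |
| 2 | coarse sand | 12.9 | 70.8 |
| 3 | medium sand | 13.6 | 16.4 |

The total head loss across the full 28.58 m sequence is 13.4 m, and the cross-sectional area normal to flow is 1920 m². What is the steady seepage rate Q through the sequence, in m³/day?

5770

Flow is perpendicular to layering, so the layers act in series and the equivalent K is the thickness-weighted harmonic mean.
Total thickness L = 2.08 + 12.9 + 13.6 = 28.58 m.
Σ(b_i/K_i) = 2.08/0.604 + 12.9/70.8 + 13.6/16.4 = 4.455 d.
K_eq = L / Σ(b_i/K_i) = 28.58 / 4.455 = 6.415 m/day.
Q = K_eq · A · (Δh/L) = 6.415 × 1920 × (13.4/28.58) = 5775 m³/day.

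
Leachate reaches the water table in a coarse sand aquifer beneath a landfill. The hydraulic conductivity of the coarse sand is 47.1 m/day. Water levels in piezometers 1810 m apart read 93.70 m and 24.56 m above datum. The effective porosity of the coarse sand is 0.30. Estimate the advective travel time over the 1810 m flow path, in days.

302

Hydraulic gradient i = (93.70 − 24.56) / 1810 = 69.14 / 1810 = 0.03820.
Darcy flux q = K · i = 47.10 × 0.03820 = 1.799 m/day.
Seepage velocity v = q / n_e = 1.799 / 0.30 = 5.997 m/day.
Travel time t = L / v = 1810 / 5.997 = 301.8 days.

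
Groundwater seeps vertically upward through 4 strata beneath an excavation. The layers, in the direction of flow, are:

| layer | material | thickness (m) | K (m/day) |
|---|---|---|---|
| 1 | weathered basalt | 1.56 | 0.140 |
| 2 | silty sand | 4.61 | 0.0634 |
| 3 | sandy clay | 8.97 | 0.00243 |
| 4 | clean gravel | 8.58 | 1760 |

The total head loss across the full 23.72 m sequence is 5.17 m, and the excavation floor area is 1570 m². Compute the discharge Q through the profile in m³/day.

Flow is perpendicular to layering, so the layers act in series and the equivalent K is the thickness-weighted harmonic mean.
Total thickness L = 1.56 + 4.61 + 8.97 + 8.58 = 23.72 m.
Σ(b_i/K_i) = 1.56/0.140 + 4.61/0.0634 + 8.97/0.00243 + 8.58/1760 = 3775 d.
K_eq = L / Σ(b_i/K_i) = 23.72 / 3775 = 0.006283 m/day.
Q = K_eq · A · (Δh/L) = 0.006283 × 1570 × (5.17/23.72) = 2.150 m³/day.

2.15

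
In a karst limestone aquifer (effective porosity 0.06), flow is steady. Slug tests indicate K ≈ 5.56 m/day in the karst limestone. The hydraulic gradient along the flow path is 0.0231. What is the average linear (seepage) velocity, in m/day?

2.14

Hydraulic gradient i = 0.0231.
Darcy flux q = K · i = 5.560 × 0.02310 = 0.1284 m/day.
Seepage velocity v = q / n_e = 0.1284 / 0.06 = 2.141 m/day.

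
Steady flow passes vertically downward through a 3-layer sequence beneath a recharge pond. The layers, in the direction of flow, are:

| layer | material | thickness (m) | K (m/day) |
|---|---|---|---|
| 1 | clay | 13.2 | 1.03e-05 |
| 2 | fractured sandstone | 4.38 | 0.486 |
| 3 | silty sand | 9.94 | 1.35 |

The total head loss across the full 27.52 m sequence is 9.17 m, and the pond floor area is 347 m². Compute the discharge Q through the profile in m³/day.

0.00248

Flow is perpendicular to layering, so the layers act in series and the equivalent K is the thickness-weighted harmonic mean.
Total thickness L = 13.2 + 4.38 + 9.94 = 27.52 m.
Σ(b_i/K_i) = 13.2/1.03e-05 + 4.38/0.486 + 9.94/1.35 = 1.282e+06 d.
K_eq = L / Σ(b_i/K_i) = 27.52 / 1.282e+06 = 2.147e-05 m/day.
Q = K_eq · A · (Δh/L) = 2.147e-05 × 347 × (9.17/27.52) = 0.002483 m³/day.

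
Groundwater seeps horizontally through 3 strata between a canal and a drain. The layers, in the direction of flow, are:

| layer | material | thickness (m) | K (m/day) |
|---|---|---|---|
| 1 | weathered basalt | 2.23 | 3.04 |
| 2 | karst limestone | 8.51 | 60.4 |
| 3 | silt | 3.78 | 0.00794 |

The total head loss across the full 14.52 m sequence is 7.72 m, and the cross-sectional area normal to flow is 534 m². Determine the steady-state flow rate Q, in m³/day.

8.64

Flow is perpendicular to layering, so the layers act in series and the equivalent K is the thickness-weighted harmonic mean.
Total thickness L = 2.23 + 8.51 + 3.78 = 14.52 m.
Σ(b_i/K_i) = 2.23/3.04 + 8.51/60.4 + 3.78/0.00794 = 476.9 d.
K_eq = L / Σ(b_i/K_i) = 14.52 / 476.9 = 0.03044 m/day.
Q = K_eq · A · (Δh/L) = 0.03044 × 534 × (7.72/14.52) = 8.644 m³/day.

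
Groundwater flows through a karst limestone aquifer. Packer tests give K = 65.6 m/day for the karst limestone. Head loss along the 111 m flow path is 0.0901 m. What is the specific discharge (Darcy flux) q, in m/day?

Hydraulic gradient i = Δh / L = 0.0901 / 111 = 0.0008117.
Specific discharge q = K · i = 65.60 × 0.0008117 = 0.05325 m/day.

0.0532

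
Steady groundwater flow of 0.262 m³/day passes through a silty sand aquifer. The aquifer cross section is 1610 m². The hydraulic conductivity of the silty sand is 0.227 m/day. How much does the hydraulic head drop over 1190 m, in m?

0.853

From Q = K·A·i, i = Q / (K·A) = 0.262 / (0.2270 × 1610) = 0.0007169.
Head loss Δh = i · L = 0.0007169 × 1190 = 0.8531 m.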